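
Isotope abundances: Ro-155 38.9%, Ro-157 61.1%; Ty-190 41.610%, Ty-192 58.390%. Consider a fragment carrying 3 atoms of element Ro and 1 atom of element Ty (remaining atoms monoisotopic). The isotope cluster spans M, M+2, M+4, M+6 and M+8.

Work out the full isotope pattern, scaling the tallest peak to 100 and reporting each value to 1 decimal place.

7.0 : 42.9 : 98.3 : 100.0 : 38.1

Element Ro pattern (n=3): 0.05886387 : 0.27737139 : 0.43566561 : 0.22809913
Element Ty pattern (n=1): 0.4161 : 0.5839
Convolve the two distributions (both contribute in 2-u steps):
  M: 0.05886387×0.4161 = 0.024493
  M+2: 0.05886387×0.5839 + 0.27737139×0.4161 = 0.149785
  M+4: 0.27737139×0.5839 + 0.43566561×0.4161 = 0.343238
  M+6: 0.43566561×0.5839 + 0.22809913×0.4161 = 0.349297
  M+8: 0.22809913×0.5839 = 0.133187
Scale to base peak (0.349297) = 100: 7.0 : 42.9 : 98.3 : 100.0 : 38.1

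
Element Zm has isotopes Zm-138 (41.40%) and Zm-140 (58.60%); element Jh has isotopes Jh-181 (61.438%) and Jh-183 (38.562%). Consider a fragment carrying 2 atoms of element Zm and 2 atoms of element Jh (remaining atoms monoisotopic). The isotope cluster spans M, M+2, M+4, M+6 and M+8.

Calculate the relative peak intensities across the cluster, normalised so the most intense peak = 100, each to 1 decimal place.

16.8 : 68.7 : 100.0 : 61.0 : 13.3

Element Zm pattern (n=2): 0.171396 : 0.485208 : 0.343396
Element Jh pattern (n=2): 0.37746278 : 0.47383443 : 0.14870278
Convolve the two distributions (both contribute in 2-u steps):
  M: 0.171396×0.37746278 = 0.064696
  M+2: 0.171396×0.47383443 + 0.485208×0.37746278 = 0.264361
  M+4: 0.171396×0.14870278 + 0.485208×0.47383443 + 0.343396×0.37746278 = 0.385015
  M+6: 0.485208×0.14870278 + 0.343396×0.47383443 = 0.234865
  M+8: 0.343396×0.14870278 = 0.051064
Scale to base peak (0.385015) = 100: 16.8 : 68.7 : 100.0 : 61.0 : 13.3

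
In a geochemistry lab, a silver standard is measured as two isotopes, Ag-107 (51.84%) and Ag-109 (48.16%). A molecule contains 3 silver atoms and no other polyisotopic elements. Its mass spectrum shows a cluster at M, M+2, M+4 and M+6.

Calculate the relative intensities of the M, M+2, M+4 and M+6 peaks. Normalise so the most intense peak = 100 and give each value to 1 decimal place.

The 3 Ag atoms are independent, so intensities follow the terms of (0.5184 + 0.4816)^3.
P(M) = 0.5184^3 = 0.139314
P(M+2) = 3 × 0.5184^2 × 0.4816^1 = 0.388273
P(M+4) = 3 × 0.5184^1 × 0.4816^2 = 0.360711
P(M+6) = 0.4816^3 = 0.111702
The M+2 peak is largest (0.388273); scaling to 100 gives 35.9 : 100.0 : 92.9 : 28.8.

35.9 : 100.0 : 92.9 : 28.8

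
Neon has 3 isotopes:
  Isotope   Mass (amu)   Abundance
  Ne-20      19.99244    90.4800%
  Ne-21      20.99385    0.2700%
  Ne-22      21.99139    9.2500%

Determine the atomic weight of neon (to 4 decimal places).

The abundance-weighted mean is 0.904800 × 19.99244 + 0.002700 × 20.99385 + 0.092500 × 21.99139
= 18.089160 + 0.056683 + 2.034204 = 20.180047 amu

20.1800 amu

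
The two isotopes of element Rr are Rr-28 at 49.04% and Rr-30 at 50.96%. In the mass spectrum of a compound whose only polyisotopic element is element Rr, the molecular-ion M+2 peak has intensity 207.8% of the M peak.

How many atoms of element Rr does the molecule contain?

For n independent Rr atoms, I(M+2)/I(M) = n · (abundance Rr-30) / (abundance Rr-28) = n · 0.5096/0.4904.
n = 2.078 × 0.4904/0.5096 = 2.00 ≈ 2

2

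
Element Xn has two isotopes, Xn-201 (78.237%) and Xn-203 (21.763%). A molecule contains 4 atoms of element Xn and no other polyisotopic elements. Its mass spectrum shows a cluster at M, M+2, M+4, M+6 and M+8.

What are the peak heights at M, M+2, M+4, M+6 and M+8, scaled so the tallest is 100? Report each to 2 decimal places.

89.87 : 100.00 : 41.73 : 7.74 : 0.54

Expanding (0.78237 + 0.21763)^4:
P(M) = 0.78237^4 = 0.374670
P(M+2) = 4 × 0.78237^3 × 0.21763^1 = 0.416884
P(M+4) = 6 × 0.78237^2 × 0.21763^2 = 0.173945
P(M+6) = 4 × 0.78237^1 × 0.21763^3 = 0.032257
P(M+8) = 0.21763^4 = 0.002243
The M+2 peak is largest (0.416884); scaling to 100 gives 89.87 : 100.00 : 41.73 : 7.74 : 0.54.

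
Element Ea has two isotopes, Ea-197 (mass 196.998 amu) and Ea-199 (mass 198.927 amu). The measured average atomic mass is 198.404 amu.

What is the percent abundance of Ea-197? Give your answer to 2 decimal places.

27.11%

Let x be the fractional abundance of Ea-197; then Ea-199 has abundance 1 − x.
196.998·x + 198.927·(1 − x) = 198.404
(196.998 − 198.927)·x = 198.404 − 198.927
x = -0.523 / -1.929 = 0.27112 → 27.11% Ea-197, 72.89% Ea-199.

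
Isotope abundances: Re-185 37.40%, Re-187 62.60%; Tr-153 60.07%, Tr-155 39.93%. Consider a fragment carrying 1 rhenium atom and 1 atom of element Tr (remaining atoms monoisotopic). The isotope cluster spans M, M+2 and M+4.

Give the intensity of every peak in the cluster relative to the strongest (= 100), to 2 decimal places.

Rhenium pattern (n=1): 0.3740 : 0.6260
Element Tr pattern (n=1): 0.6007 : 0.3993
Convolve the two distributions (both contribute in 2-u steps):
  M: 0.3740×0.6007 = 0.224662
  M+2: 0.3740×0.3993 + 0.6260×0.6007 = 0.525376
  M+4: 0.6260×0.3993 = 0.249962
Scale to base peak (0.525376) = 100: 42.76 : 100.00 : 47.58

42.76 : 100.00 : 47.58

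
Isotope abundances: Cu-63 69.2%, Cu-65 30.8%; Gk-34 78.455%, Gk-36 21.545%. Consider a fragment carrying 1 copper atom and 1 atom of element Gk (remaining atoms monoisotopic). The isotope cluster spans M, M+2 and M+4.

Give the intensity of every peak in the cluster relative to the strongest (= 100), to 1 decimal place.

100.0 : 72.0 : 12.2

Copper pattern (n=1): 0.6920 : 0.3080
Element Gk pattern (n=1): 0.78455 : 0.21545
Convolve the two distributions (both contribute in 2-u steps):
  M: 0.6920×0.78455 = 0.542909
  M+2: 0.6920×0.21545 + 0.3080×0.78455 = 0.390733
  M+4: 0.3080×0.21545 = 0.066359
Scale to base peak (0.542909) = 100: 100.0 : 72.0 : 12.2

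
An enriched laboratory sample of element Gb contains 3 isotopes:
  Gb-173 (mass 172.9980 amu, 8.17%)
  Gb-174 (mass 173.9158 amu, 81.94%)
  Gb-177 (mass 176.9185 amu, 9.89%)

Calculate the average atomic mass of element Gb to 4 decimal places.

174.1378 amu

Average mass = Σ (abundance × isotope mass) = 0.0817 × 172.9980 + 0.8194 × 173.9158 + 0.0989 × 176.9185
= 14.13394 + 142.50661 + 17.49724 = 174.13779 amu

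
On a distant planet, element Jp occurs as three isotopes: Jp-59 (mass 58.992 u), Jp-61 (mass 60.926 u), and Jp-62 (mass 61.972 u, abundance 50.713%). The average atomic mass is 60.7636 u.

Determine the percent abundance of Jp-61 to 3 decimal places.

Let x and y be the fractions of Jp-59 and Jp-61. Then x + y = 1 − 0.50713 = 0.49287 and 58.992x + 60.926y = 60.7636 − 0.50713×61.972 = 29.33573964.
Substituting: 58.992x + 60.926(0.49287 − x) = 29.33573964
(58.992 − 60.926)x = -0.69285798  ⇒  x = 0.35825, y = 0.13462
Jp-59: 35.825%, Jp-61: 13.462%.

13.462%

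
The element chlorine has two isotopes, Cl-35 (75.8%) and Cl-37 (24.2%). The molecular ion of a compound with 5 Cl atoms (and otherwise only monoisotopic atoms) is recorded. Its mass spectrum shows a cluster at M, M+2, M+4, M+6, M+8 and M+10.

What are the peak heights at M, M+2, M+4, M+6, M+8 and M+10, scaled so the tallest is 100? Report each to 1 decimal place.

Expanding (0.758 + 0.242)^5:
P(M) = 0.758^5 = 0.250234
P(M+2) = 5 × 0.758^4 × 0.242^1 = 0.399450
P(M+4) = 10 × 0.758^3 × 0.242^2 = 0.255058
P(M+6) = 10 × 0.758^2 × 0.242^3 = 0.081430
P(M+8) = 5 × 0.758^1 × 0.242^4 = 0.012999
P(M+10) = 0.242^5 = 0.000830
The M+2 peak is largest (0.399450); scaling to 100 gives 62.6 : 100.0 : 63.9 : 20.4 : 3.3 : 0.2.

62.6 : 100.0 : 63.9 : 20.4 : 3.3 : 0.2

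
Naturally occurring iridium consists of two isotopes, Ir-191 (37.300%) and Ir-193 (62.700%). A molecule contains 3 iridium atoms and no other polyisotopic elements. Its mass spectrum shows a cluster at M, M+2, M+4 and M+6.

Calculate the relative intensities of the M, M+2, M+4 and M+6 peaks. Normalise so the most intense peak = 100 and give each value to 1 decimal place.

11.8 : 59.5 : 100.0 : 56.0

The 3 Ir atoms are independent, so intensities follow the terms of (0.37300 + 0.62700)^3.
P(M) = 0.37300^3 = 0.051895
P(M+2) = 3 × 0.37300^2 × 0.62700^1 = 0.261702
P(M+4) = 3 × 0.37300^1 × 0.62700^2 = 0.439911
P(M+6) = 0.62700^3 = 0.246492
The M+4 peak is largest (0.439911); scaling to 100 gives 11.8 : 59.5 : 100.0 : 56.0.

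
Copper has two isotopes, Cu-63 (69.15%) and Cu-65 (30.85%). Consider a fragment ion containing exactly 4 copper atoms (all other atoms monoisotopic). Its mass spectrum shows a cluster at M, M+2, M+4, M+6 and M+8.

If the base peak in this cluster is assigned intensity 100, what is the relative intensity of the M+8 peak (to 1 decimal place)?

2.2

Binomial terms of (0.6915 + 0.3085)^4: M 0.2286, M+2 0.4080, M+4 0.2731, M+6 0.0812, M+8 0.0091 → M+2 is the base peak.
P(M+2) = C(4,1) × 0.6915^3 × 0.3085^1 = 4 × 0.33065611 × 0.3085 = 0.408030 (base)
P(M+8) = C(4,4) × 0.6915^0 × 0.3085^4 = 1 × 1.0000 × 0.00905776 = 0.009058
Relative intensity = 0.009058 / 0.408030 × 100 = 2.2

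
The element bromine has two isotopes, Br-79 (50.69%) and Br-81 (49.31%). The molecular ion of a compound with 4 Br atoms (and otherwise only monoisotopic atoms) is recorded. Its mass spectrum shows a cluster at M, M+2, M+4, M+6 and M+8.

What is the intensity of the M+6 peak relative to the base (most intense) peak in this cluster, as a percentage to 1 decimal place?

64.9%

(0.5069 + 0.4931)^4 gives M 0.0660, M+2 0.2569, M+4 0.3749, M+6 0.2431, M+8 0.0591; the largest is M+4.
P(M+4) = C(4,2) × 0.5069^2 × 0.4931^2 = 6 × 0.25694761 × 0.24314761 = 0.374857 (base)
P(M+6) = C(4,3) × 0.5069^1 × 0.4931^3 = 4 × 0.5069 × 0.11989609 = 0.243101
Relative intensity = 0.243101 / 0.374857 × 100 = 64.9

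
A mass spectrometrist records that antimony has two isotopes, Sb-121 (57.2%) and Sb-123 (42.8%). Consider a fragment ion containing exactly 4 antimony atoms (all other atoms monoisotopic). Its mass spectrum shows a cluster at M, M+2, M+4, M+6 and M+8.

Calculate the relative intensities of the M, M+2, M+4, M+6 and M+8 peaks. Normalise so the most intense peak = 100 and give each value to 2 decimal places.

29.77 : 89.10 : 100.00 : 49.88 : 9.33

Expanding (0.572 + 0.428)^4:
P(M) = 0.572^4 = 0.107049
P(M+2) = 4 × 0.572^3 × 0.428^1 = 0.320400
P(M+4) = 6 × 0.572^2 × 0.428^2 = 0.359609
P(M+6) = 4 × 0.572^1 × 0.428^3 = 0.179385
P(M+8) = 0.428^4 = 0.033556
The M+4 peak is largest (0.359609); scaling to 100 gives 29.77 : 89.10 : 100.00 : 49.88 : 9.33.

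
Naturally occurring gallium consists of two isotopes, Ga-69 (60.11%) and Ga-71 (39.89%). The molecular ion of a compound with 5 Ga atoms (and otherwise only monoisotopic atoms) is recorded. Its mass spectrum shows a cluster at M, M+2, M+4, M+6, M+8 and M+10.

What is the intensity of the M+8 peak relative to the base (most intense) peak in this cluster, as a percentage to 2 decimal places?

Binomial terms of (0.6011 + 0.3989)^5: M 0.0785, M+2 0.2604, M+4 0.3456, M+6 0.2293, M+8 0.0761, M+10 0.0101 → M+4 is the base peak.
P(M+4) = C(5,2) × 0.6011^3 × 0.3989^2 = 10 × 0.21719018 × 0.15912121 = 0.345596 (base)
P(M+8) = C(5,4) × 0.6011^1 × 0.3989^4 = 5 × 0.6011 × 0.02531956 = 0.076098
Relative intensity = 0.076098 / 0.345596 × 100 = 22.02

22.02%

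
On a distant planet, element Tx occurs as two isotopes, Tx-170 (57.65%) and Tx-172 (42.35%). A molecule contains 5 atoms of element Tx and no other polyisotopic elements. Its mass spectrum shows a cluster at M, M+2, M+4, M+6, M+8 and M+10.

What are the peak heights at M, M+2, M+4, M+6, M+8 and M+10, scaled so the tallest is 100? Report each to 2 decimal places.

18.53 : 68.06 : 100.00 : 73.46 : 26.98 : 3.96

Expanding (0.5765 + 0.4235)^5:
P(M) = 0.5765^5 = 0.063679
P(M+2) = 5 × 0.5765^4 × 0.4235^1 = 0.233895
P(M+4) = 10 × 0.5765^3 × 0.4235^2 = 0.343641
P(M+6) = 10 × 0.5765^2 × 0.4235^3 = 0.252440
P(M+8) = 5 × 0.5765^1 × 0.4235^4 = 0.092722
P(M+10) = 0.4235^5 = 0.013623
The M+4 peak is largest (0.343641); scaling to 100 gives 18.53 : 68.06 : 100.00 : 73.46 : 26.98 : 3.96.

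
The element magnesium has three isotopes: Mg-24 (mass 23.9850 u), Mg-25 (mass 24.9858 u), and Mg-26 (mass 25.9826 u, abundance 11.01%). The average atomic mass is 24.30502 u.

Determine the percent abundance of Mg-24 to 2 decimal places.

78.99%

Let x and y be the fractions of Mg-24 and Mg-25. Then x + y = 1 − 0.1101 = 0.8899 and 23.9850x + 24.9858y = 24.30502 − 0.1101×25.9826 = 21.44433574.
Substituting: 23.9850x + 24.9858(0.8899 − x) = 21.44433574
(23.9850 − 24.9858)x = -0.79052768  ⇒  x = 0.78990, y = 0.10000
Mg-24: 78.99%, Mg-25: 10.00%.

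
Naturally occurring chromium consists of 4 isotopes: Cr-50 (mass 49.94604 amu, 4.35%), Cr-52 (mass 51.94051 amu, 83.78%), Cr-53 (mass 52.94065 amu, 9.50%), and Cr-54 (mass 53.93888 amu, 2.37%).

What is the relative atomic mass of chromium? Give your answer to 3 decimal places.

Average mass = Σ (abundance × isotope mass) = 0.0435 × 49.94604 + 0.8378 × 51.94051 + 0.0950 × 52.94065 + 0.0237 × 53.93888
= 2.172653 + 43.515759 + 5.029362 + 1.278351 = 51.996125 amu

51.996 amu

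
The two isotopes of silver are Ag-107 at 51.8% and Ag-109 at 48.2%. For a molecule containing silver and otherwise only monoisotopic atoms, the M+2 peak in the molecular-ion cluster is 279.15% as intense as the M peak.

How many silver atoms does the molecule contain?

With n Ag atoms, P(M+2)/P(M) = C(n,1)·p^(n−1)q / p^n = n·q/p = n · 0.482/0.518.
n = 2.7915 × 0.518/0.482 = 3.00 ≈ 3

3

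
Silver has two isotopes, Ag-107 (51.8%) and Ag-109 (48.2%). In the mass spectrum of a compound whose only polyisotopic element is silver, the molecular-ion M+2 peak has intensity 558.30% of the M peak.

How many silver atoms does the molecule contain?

With n Ag atoms, P(M+2)/P(M) = C(n,1)·p^(n−1)q / p^n = n·q/p = n · 0.482/0.518.
n = 5.5830 × 0.518/0.482 = 6.00 ≈ 6

6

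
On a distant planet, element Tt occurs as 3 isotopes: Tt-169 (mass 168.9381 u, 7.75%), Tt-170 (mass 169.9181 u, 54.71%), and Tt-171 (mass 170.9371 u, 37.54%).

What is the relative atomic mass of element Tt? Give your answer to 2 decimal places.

170.22 u

The abundance-weighted mean is 0.0775 × 168.9381 + 0.5471 × 169.9181 + 0.3754 × 170.9371
= 13.09270 + 92.96219 + 64.16979 = 170.22468 u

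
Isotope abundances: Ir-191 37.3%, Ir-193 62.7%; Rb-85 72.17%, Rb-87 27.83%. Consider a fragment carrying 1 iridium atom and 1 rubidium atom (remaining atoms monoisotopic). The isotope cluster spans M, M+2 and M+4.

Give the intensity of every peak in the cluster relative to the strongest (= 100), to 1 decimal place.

Iridium pattern (n=1): 0.3730 : 0.6270
Rubidium pattern (n=1): 0.7217 : 0.2783
Convolve the two distributions (both contribute in 2-u steps):
  M: 0.3730×0.7217 = 0.269194
  M+2: 0.3730×0.2783 + 0.6270×0.7217 = 0.556312
  M+4: 0.6270×0.2783 = 0.174494
Scale to base peak (0.556312) = 100: 48.4 : 100.0 : 31.4

48.4 : 100.0 : 31.4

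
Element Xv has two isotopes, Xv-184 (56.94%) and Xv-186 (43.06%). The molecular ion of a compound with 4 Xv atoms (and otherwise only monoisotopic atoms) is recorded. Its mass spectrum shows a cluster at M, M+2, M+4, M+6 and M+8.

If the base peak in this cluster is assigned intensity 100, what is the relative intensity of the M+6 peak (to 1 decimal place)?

Term probabilities: M 0.1051, M+2 0.3180, M+4 0.3607, M+6 0.1818, M+8 0.0344. Base peak = M+4.
P(M+4) = C(4,2) × 0.5694^2 × 0.4306^2 = 6 × 0.32421636 × 0.18541636 = 0.360690 (base)
P(M+6) = C(4,3) × 0.5694^1 × 0.4306^3 = 4 × 0.5694 × 0.07984028 = 0.181844
Relative intensity = 0.181844 / 0.360690 × 100 = 50.4

50.4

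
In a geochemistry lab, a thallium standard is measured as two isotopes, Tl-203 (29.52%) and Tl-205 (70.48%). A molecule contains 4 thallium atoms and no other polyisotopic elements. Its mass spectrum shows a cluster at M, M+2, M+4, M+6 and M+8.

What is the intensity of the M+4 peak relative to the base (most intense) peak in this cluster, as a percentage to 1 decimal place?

Term probabilities: M 0.0076, M+2 0.0725, M+4 0.2597, M+6 0.4134, M+8 0.2468. Base peak = M+6.
P(M+6) = C(4,3) × 0.2952^1 × 0.7048^3 = 4 × 0.2952 × 0.35010449 = 0.413403 (base)
P(M+4) = C(4,2) × 0.2952^2 × 0.7048^2 = 6 × 0.08714304 × 0.49674304 = 0.259726
Relative intensity = 0.259726 / 0.413403 × 100 = 62.8

62.8%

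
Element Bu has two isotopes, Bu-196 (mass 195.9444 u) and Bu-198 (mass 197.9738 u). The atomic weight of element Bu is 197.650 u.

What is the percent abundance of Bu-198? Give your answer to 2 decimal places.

84.04%

With x = fraction of Bu-196 (so Bu-198 is 1 − x):
195.9444·x + 197.9738·(1 − x) = 197.650
(195.9444 − 197.9738)·x = 197.650 − 197.9738
x = -0.3238 / -2.0294 = 0.15955 → 15.96% Bu-196, 84.04% Bu-198.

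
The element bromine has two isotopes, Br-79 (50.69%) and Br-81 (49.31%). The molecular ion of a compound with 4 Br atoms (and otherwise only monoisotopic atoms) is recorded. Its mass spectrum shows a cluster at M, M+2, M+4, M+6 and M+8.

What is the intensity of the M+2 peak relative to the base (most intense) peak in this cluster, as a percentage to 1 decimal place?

(0.5069 + 0.4931)^4 gives M 0.0660, M+2 0.2569, M+4 0.3749, M+6 0.2431, M+8 0.0591; the largest is M+4.
P(M+4) = C(4,2) × 0.5069^2 × 0.4931^2 = 6 × 0.25694761 × 0.24314761 = 0.374857 (base)
P(M+2) = C(4,1) × 0.5069^3 × 0.4931^1 = 4 × 0.13024674 × 0.4931 = 0.256899
Relative intensity = 0.256899 / 0.374857 × 100 = 68.5

68.5%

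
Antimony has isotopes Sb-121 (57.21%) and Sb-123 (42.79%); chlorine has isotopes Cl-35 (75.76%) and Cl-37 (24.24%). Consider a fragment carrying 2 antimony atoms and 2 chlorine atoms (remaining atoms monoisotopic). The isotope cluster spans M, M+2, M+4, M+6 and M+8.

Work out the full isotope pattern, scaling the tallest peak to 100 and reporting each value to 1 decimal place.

Antimony pattern (n=2): 0.32729841 : 0.48960318 : 0.18309841
Chlorine pattern (n=2): 0.57395776 : 0.36728448 : 0.05875776
Convolve the two distributions (both contribute in 2-u steps):
  M: 0.32729841×0.57395776 = 0.187855
  M+2: 0.32729841×0.36728448 + 0.48960318×0.57395776 = 0.401223
  M+4: 0.32729841×0.05875776 + 0.48960318×0.36728448 + 0.18309841×0.57395776 = 0.304146
  M+6: 0.48960318×0.05875776 + 0.18309841×0.36728448 = 0.096017
  M+8: 0.18309841×0.05875776 = 0.010758
Scale to base peak (0.401223) = 100: 46.8 : 100.0 : 75.8 : 23.9 : 2.7

46.8 : 100.0 : 75.8 : 23.9 : 2.7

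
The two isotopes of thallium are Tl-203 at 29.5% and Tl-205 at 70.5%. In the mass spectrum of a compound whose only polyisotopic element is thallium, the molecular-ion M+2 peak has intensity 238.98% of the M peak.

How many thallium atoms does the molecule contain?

The M+2/M ratio from n Tl atoms is n · q/p = n · 0.705/0.295.
n = 2.3898 × 0.295/0.705 = 1.00 ≈ 1

1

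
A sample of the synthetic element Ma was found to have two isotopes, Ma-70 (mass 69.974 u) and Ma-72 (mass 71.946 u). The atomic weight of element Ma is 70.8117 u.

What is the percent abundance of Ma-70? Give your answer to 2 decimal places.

57.52%

Let x be the fractional abundance of Ma-70; then Ma-72 has abundance 1 − x.
69.974·x + 71.946·(1 − x) = 70.8117
(69.974 − 71.946)·x = 70.8117 − 71.946
x = -1.1343 / -1.972 = 0.57520 → 57.52% Ma-70, 42.48% Ma-72.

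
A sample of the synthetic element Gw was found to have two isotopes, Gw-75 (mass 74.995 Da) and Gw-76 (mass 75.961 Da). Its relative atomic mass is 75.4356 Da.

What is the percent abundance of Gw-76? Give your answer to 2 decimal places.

45.61%

With x = fraction of Gw-75 (so Gw-76 is 1 − x):
74.995·x + 75.961·(1 − x) = 75.4356
(74.995 − 75.961)·x = 75.4356 − 75.961
x = -0.5254 / -0.966 = 0.54389 → 54.39% Gw-75, 45.61% Gw-76.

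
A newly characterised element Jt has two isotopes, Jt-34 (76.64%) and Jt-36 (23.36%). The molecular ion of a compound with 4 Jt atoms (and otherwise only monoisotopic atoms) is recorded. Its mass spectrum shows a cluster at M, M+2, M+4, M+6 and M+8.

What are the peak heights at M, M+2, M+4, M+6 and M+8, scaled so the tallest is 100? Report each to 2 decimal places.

82.02 : 100.00 : 45.72 : 9.29 : 0.71

Expanding (0.7664 + 0.2336)^4:
P(M) = 0.7664^4 = 0.345002
P(M+2) = 4 × 0.7664^3 × 0.2336^1 = 0.420629
P(M+4) = 6 × 0.7664^2 × 0.2336^2 = 0.192313
P(M+6) = 4 × 0.7664^1 × 0.2336^3 = 0.039078
P(M+8) = 0.2336^4 = 0.002978
The M+2 peak is largest (0.420629); scaling to 100 gives 82.02 : 100.00 : 45.72 : 9.29 : 0.71.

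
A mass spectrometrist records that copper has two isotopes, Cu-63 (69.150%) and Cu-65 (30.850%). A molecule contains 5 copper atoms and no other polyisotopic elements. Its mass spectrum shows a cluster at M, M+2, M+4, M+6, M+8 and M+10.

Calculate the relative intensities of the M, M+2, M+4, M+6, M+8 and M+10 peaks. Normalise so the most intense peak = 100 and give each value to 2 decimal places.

Each Cu atom is independently Cu-63 (p = 0.69150) or Cu-65 (q = 0.30850); the cluster is the binomial expansion (p + q)^5.
P(M) = 0.69150^5 = 0.158111
P(M+2) = 5 × 0.69150^4 × 0.30850^1 = 0.352691
P(M+4) = 10 × 0.69150^3 × 0.30850^2 = 0.314693
P(M+6) = 10 × 0.69150^2 × 0.30850^3 = 0.140394
P(M+8) = 5 × 0.69150^1 × 0.30850^4 = 0.031317
P(M+10) = 0.30850^5 = 0.002794
The M+2 peak is largest (0.352691); scaling to 100 gives 44.83 : 100.00 : 89.23 : 39.81 : 8.88 : 0.79.

44.83 : 100.00 : 89.23 : 39.81 : 8.88 : 0.79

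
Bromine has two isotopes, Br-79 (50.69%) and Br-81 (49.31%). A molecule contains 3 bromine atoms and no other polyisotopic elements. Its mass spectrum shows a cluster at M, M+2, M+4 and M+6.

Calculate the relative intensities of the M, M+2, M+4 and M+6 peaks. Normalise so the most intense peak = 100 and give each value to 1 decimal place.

The 3 Br atoms are independent, so intensities follow the terms of (0.5069 + 0.4931)^3.
P(M) = 0.5069^3 = 0.130247
P(M+2) = 3 × 0.5069^2 × 0.4931^1 = 0.380103
P(M+4) = 3 × 0.5069^1 × 0.4931^2 = 0.369755
P(M+6) = 0.4931^3 = 0.119896
The M+2 peak is largest (0.380103); scaling to 100 gives 34.3 : 100.0 : 97.3 : 31.5.

34.3 : 100.0 : 97.3 : 31.5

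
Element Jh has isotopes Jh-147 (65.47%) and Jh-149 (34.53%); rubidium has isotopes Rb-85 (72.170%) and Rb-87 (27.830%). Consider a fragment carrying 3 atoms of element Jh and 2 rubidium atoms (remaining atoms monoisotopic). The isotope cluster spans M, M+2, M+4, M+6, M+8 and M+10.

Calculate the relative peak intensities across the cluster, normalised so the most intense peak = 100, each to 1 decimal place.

42.5 : 100.0 : 93.6 : 43.6 : 10.1 : 0.9

Element Jh pattern (n=3): 0.28062543 : 0.44401998 : 0.23418375 : 0.04117084
Rubidium pattern (n=2): 0.52085089 : 0.40169822 : 0.07745089
Convolve the two distributions (both contribute in 2-u steps):
  M: 0.28062543×0.52085089 = 0.146164
  M+2: 0.28062543×0.40169822 + 0.44401998×0.52085089 = 0.343995
  M+4: 0.28062543×0.07745089 + 0.44401998×0.40169822 + 0.23418375×0.52085089 = 0.322072
  M+6: 0.44401998×0.07745089 + 0.23418375×0.40169822 + 0.04117084×0.52085089 = 0.149905
  M+8: 0.23418375×0.07745089 + 0.04117084×0.40169822 = 0.034676
  M+10: 0.04117084×0.07745089 = 0.003189
Scale to base peak (0.343995) = 100: 42.5 : 100.0 : 93.6 : 43.6 : 10.1 : 0.9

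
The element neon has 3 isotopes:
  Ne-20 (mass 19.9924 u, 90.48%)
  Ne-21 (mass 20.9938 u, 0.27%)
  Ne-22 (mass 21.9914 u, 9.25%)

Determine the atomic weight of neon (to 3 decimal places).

20.180 u

The abundance-weighted mean is 0.9048 × 19.9924 + 0.0027 × 20.9938 + 0.0925 × 21.9914
= 18.08912 + 0.05668 + 2.03420 = 20.18000 u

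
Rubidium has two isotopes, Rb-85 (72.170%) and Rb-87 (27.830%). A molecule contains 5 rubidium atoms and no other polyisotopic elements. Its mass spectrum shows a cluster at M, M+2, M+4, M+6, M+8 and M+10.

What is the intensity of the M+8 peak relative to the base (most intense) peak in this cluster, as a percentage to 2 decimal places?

5.73%

Binomial terms of (0.72170 + 0.27830)^5: M 0.1958, M+2 0.3775, M+4 0.2911, M+6 0.1123, M+8 0.0216, M+10 0.0017 → M+2 is the base peak.
P(M+2) = C(5,1) × 0.72170^4 × 0.27830^1 = 5 × 0.27128565 × 0.2783 = 0.377494 (base)
P(M+8) = C(5,4) × 0.72170^1 × 0.27830^4 = 5 × 0.7217 × 0.00599864 = 0.021646
Relative intensity = 0.021646 / 0.377494 × 100 = 5.73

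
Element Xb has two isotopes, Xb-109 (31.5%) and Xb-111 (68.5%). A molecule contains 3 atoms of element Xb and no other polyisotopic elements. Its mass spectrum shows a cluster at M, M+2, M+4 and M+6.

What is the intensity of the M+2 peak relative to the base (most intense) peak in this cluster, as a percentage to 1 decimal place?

46.0%

(0.315 + 0.685)^3 gives M 0.0313, M+2 0.2039, M+4 0.4434, M+6 0.3214; the largest is M+4.
P(M+4) = C(3,2) × 0.315^1 × 0.685^2 = 3 × 0.3150 × 0.469225 = 0.443418 (base)
P(M+2) = C(3,1) × 0.315^2 × 0.685^1 = 3 × 0.099225 × 0.6850 = 0.203907
Relative intensity = 0.203907 / 0.443418 × 100 = 46.0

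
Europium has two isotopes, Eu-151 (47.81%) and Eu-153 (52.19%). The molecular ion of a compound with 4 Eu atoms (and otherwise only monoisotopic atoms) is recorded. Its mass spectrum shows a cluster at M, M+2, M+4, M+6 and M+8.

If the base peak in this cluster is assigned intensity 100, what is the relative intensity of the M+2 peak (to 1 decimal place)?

(0.4781 + 0.5219)^4 gives M 0.0522, M+2 0.2281, M+4 0.3736, M+6 0.2719, M+8 0.0742; the largest is M+4.
P(M+4) = C(4,2) × 0.4781^2 × 0.5219^2 = 6 × 0.22857961 × 0.27237961 = 0.373563 (base)
P(M+2) = C(4,1) × 0.4781^3 × 0.5219^1 = 4 × 0.10928391 × 0.5219 = 0.228141
Relative intensity = 0.228141 / 0.373563 × 100 = 61.1

61.1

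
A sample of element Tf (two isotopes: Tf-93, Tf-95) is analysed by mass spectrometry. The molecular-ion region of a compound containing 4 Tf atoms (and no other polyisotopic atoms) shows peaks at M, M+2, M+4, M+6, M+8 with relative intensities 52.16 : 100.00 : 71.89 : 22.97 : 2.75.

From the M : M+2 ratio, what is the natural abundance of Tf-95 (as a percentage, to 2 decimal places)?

32.40%

If p is the fraction of Tf that is Tf-93, then I(M+2)/I(M) = [C(4,1)·p^3·(1−p)] / p^4 = 4·(1−p)/p = 100.00/52.16 = 1.9172
(1−p)/p = 1.9172/4 = 0.4793  ⇒  p = 1/(1 + 0.4793) = 0.6760
Tf-93: 67.60%, Tf-95: 32.40%.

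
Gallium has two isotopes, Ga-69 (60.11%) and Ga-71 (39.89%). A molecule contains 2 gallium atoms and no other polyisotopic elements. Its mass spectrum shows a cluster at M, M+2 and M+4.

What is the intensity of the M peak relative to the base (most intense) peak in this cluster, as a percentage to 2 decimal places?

75.34%

Binomial terms of (0.6011 + 0.3989)^2: M 0.3613, M+2 0.4796, M+4 0.1591 → M+2 is the base peak.
P(M+2) = C(2,1) × 0.6011^1 × 0.3989^1 = 2 × 0.6011 × 0.3989 = 0.479558 (base)
P(M) = C(2,0) × 0.6011^2 × 0.3989^0 = 1 × 0.36132121 × 1.0000 = 0.361321
Relative intensity = 0.361321 / 0.479558 × 100 = 75.34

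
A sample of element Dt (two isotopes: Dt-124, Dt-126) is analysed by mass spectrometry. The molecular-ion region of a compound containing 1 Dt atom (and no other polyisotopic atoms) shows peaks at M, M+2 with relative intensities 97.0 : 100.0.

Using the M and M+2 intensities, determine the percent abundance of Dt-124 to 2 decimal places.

49.24%

If p is the fraction of Dt that is Dt-124, then I(M+2)/I(M) = [C(1,1)·p^0·(1−p)] / p^1 = 1·(1−p)/p = 100.0/97.0 = 1.0309
(1−p)/p = 1.0309/1 = 1.0309  ⇒  p = 1/(1 + 1.0309) = 0.4924
Dt-124: 49.24%, Dt-126: 50.76%.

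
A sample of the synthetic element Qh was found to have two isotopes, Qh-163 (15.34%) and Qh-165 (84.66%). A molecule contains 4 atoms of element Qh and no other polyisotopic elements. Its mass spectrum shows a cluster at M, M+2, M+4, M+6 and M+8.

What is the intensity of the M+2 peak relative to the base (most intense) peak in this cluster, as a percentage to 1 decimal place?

2.4%

(0.1534 + 0.8466)^4 gives M 0.0006, M+2 0.0122, M+4 0.1012, M+6 0.3723, M+8 0.5137; the largest is M+8.
P(M+8) = C(4,4) × 0.1534^0 × 0.8466^4 = 1 × 1.0000 × 0.51370413 = 0.513704 (base)
P(M+2) = C(4,1) × 0.1534^3 × 0.8466^1 = 4 × 0.00360974 × 0.8466 = 0.012224
Relative intensity = 0.012224 / 0.513704 × 100 = 2.4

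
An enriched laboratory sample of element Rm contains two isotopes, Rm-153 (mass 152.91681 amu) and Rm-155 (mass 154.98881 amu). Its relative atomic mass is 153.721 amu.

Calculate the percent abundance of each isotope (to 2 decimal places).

Rm-153: 61.19%, Rm-155: 38.81%

Let x be the fractional abundance of Rm-153; then Rm-155 has abundance 1 − x.
152.91681·x + 154.98881·(1 − x) = 153.721
(152.91681 − 154.98881)·x = 153.721 − 154.98881
x = -1.26781 / -2.07200 = 0.61188 → 61.19% Rm-153, 38.81% Rm-155.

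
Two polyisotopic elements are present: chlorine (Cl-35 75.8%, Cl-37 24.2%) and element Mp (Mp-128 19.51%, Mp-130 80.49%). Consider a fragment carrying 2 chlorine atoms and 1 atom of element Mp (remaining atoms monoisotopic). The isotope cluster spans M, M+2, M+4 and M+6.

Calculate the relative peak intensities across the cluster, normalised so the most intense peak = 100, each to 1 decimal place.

21.0 : 100.0 : 57.4 : 8.8

Chlorine pattern (n=2): 0.574564 : 0.366872 : 0.058564
Element Mp pattern (n=1): 0.1951 : 0.8049
Convolve the two distributions (both contribute in 2-u steps):
  M: 0.574564×0.1951 = 0.112097
  M+2: 0.574564×0.8049 + 0.366872×0.1951 = 0.534043
  M+4: 0.366872×0.8049 + 0.058564×0.1951 = 0.306721
  M+6: 0.058564×0.8049 = 0.047138
Scale to base peak (0.534043) = 100: 21.0 : 100.0 : 57.4 : 8.8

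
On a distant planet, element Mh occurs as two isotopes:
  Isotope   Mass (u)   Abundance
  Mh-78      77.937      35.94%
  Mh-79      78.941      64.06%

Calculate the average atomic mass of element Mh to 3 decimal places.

78.580 u

Weight each isotope mass by its fractional abundance: 0.3594 × 77.937 + 0.6406 × 78.941
= 28.0106 + 50.5696 = 78.5802 u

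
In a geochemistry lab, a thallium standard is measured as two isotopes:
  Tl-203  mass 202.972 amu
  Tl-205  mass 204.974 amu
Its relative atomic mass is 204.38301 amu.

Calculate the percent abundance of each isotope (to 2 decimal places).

Let x be the fractional abundance of Tl-203; then Tl-205 has abundance 1 − x.
202.972·x + 204.974·(1 − x) = 204.38301
(202.972 − 204.974)·x = 204.38301 − 204.974
x = -0.59099 / -2.002 = 0.29520 → 29.52% Tl-203, 70.48% Tl-205.

Tl-203: 29.52%, Tl-205: 70.48%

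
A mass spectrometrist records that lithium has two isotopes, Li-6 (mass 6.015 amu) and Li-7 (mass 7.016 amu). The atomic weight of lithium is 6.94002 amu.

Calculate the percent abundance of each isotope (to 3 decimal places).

Let x be the fractional abundance of Li-6; then Li-7 has abundance 1 − x.
6.015·x + 7.016·(1 − x) = 6.94002
(6.015 − 7.016)·x = 6.94002 − 7.016
x = -0.07598 / -1.001 = 0.07590 → 7.590% Li-6, 92.410% Li-7.

Li-6: 7.590%, Li-7: 92.410%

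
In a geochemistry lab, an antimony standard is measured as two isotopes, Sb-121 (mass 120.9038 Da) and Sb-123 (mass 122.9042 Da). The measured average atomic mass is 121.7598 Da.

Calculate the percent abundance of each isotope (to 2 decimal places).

Writing the weighted mean with unknown fraction x of Sb-121:
120.9038·x + 122.9042·(1 − x) = 121.7598
(120.9038 − 122.9042)·x = 121.7598 − 122.9042
x = -1.1444 / -2.0004 = 0.57209 → 57.21% Sb-121, 42.79% Sb-123.

Sb-121: 57.21%, Sb-123: 42.79%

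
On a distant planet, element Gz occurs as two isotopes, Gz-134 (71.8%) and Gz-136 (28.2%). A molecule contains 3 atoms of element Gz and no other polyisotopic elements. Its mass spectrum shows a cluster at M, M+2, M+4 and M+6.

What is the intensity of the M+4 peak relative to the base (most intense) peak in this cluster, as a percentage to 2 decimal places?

39.28%

Binomial terms of (0.718 + 0.282)^3: M 0.3701, M+2 0.4361, M+4 0.1713, M+6 0.0224 → M+2 is the base peak.
P(M+2) = C(3,1) × 0.718^2 × 0.282^1 = 3 × 0.515524 × 0.2820 = 0.436133 (base)
P(M+4) = C(3,2) × 0.718^1 × 0.282^2 = 3 × 0.7180 × 0.079524 = 0.171295
Relative intensity = 0.171295 / 0.436133 × 100 = 39.28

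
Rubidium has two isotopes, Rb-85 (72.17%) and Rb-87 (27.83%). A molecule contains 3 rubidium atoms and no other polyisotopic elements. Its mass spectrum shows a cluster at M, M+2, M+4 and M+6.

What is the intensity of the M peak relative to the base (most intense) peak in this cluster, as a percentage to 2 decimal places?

Term probabilities: M 0.3759, M+2 0.4349, M+4 0.1677, M+6 0.0216. Base peak = M+2.
P(M+2) = C(3,1) × 0.7217^2 × 0.2783^1 = 3 × 0.52085089 × 0.2783 = 0.434858 (base)
P(M) = C(3,0) × 0.7217^3 × 0.2783^0 = 1 × 0.37589809 × 1.0000 = 0.375898
Relative intensity = 0.375898 / 0.434858 × 100 = 86.44

86.44%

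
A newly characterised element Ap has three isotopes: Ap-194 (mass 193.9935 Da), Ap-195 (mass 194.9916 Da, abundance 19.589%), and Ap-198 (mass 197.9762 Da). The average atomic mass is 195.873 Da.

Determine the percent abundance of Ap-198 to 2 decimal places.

42.28%

Let x and y be the fractions of Ap-194 and Ap-198. Then x + y = 1 − 0.19589 = 0.80411 and 193.9935x + 197.9762y = 195.873 − 0.19589×194.9916 = 157.676095476.
Substituting: 193.9935x + 197.9762(0.80411 − x) = 157.676095476
(193.9935 − 197.9762)x = -1.518546706  ⇒  x = 0.38129, y = 0.42282
Ap-194: 38.13%, Ap-198: 42.28%.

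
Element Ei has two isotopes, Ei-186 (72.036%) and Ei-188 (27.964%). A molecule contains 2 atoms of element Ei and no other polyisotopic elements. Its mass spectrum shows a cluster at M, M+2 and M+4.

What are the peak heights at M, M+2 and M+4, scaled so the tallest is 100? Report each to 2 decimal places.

100.00 : 77.64 : 15.07

Expanding (0.72036 + 0.27964)^2:
P(M) = 0.72036^2 = 0.518919
P(M+2) = 2 × 0.72036^1 × 0.27964^1 = 0.402883
P(M+4) = 0.27964^2 = 0.078199
The M peak is largest (0.518919); scaling to 100 gives 100.00 : 77.64 : 15.07.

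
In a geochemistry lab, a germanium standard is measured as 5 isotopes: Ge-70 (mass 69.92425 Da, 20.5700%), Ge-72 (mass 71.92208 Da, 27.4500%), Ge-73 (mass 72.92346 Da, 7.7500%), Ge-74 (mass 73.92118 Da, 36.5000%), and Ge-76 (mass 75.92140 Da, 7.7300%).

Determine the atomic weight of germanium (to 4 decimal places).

72.6276 Da

Weight each isotope mass by its fractional abundance: 0.205700 × 69.92425 + 0.274500 × 71.92208 + 0.077500 × 72.92346 + 0.365000 × 73.92118 + 0.077300 × 75.92140
= 14.383418 + 19.742611 + 5.651568 + 26.981231 + 5.868724 = 72.627552 Da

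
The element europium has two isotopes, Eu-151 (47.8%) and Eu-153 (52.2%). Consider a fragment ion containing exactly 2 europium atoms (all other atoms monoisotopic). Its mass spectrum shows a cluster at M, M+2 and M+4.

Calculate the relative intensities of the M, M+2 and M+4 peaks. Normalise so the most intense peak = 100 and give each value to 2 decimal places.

Expanding (0.478 + 0.522)^2:
P(M) = 0.478^2 = 0.228484
P(M+2) = 2 × 0.478^1 × 0.522^1 = 0.499032
P(M+4) = 0.522^2 = 0.272484
The M+2 peak is largest (0.499032); scaling to 100 gives 45.79 : 100.00 : 54.60.

45.79 : 100.00 : 54.60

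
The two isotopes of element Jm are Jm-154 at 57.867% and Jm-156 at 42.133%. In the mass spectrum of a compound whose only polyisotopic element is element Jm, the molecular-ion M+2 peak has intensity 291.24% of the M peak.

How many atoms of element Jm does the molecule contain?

4

The M+2/M ratio from n Jm atoms is n · q/p = n · 0.42133/0.57867.
n = 2.9124 × 0.57867/0.42133 = 4.00 ≈ 4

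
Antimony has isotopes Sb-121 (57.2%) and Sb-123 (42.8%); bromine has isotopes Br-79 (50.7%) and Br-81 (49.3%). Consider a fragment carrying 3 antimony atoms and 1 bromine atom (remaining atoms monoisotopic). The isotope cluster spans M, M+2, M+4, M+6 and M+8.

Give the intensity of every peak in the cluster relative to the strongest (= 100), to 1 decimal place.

25.9 : 83.3 : 100.0 : 53.1 : 10.5

Antimony pattern (n=3): 0.18714925 : 0.42010426 : 0.31434374 : 0.07840275
Bromine pattern (n=1): 0.5070 : 0.4930
Convolve the two distributions (both contribute in 2-u steps):
  M: 0.18714925×0.5070 = 0.094885
  M+2: 0.18714925×0.4930 + 0.42010426×0.5070 = 0.305257
  M+4: 0.42010426×0.4930 + 0.31434374×0.5070 = 0.366484
  M+6: 0.31434374×0.4930 + 0.07840275×0.5070 = 0.194722
  M+8: 0.07840275×0.4930 = 0.038653
Scale to base peak (0.366484) = 100: 25.9 : 83.3 : 100.0 : 53.1 : 10.5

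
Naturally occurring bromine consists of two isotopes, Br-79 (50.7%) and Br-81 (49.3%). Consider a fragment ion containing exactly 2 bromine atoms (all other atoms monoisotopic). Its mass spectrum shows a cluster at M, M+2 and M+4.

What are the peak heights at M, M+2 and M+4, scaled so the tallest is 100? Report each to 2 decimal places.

51.42 : 100.00 : 48.62

The 2 Br atoms are independent, so intensities follow the terms of (0.507 + 0.493)^2.
P(M) = 0.507^2 = 0.257049
P(M+2) = 2 × 0.507^1 × 0.493^1 = 0.499902
P(M+4) = 0.493^2 = 0.243049
The M+2 peak is largest (0.499902); scaling to 100 gives 51.42 : 100.00 : 48.62.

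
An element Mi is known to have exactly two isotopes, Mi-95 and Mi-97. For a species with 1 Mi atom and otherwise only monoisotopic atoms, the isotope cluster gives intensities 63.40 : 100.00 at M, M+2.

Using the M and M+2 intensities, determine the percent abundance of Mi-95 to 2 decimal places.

Write p for the Mi-95 fraction. I(M+2)/I(M) = [C(1,1)·p^0·(1−p)] / p^1 = 1·(1−p)/p = 100.00/63.40 = 1.5773
(1−p)/p = 1.5773/1 = 1.5773  ⇒  p = 1/(1 + 1.5773) = 0.3880
Mi-95: 38.80%, Mi-97: 61.20%.

38.80%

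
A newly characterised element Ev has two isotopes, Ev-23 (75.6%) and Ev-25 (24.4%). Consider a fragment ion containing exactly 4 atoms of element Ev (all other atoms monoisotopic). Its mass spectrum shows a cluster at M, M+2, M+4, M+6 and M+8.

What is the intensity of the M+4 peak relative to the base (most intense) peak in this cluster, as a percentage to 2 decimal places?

48.41%

Binomial terms of (0.756 + 0.244)^4: M 0.3267, M+2 0.4217, M+4 0.2042, M+6 0.0439, M+8 0.0035 → M+2 is the base peak.
P(M+2) = C(4,1) × 0.756^3 × 0.244^1 = 4 × 0.43208122 × 0.2440 = 0.421711 (base)
P(M+4) = C(4,2) × 0.756^2 × 0.244^2 = 6 × 0.571536 × 0.059536 = 0.204162
Relative intensity = 0.204162 / 0.421711 × 100 = 48.41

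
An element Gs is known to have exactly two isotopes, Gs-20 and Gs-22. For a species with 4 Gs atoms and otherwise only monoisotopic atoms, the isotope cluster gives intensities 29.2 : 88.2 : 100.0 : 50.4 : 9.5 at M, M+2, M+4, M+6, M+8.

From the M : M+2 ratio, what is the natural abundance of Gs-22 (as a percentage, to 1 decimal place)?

43.0%

Let p = fractional abundance of Gs-20. I(M+2)/I(M) = [C(4,1)·p^3·(1−p)] / p^4 = 4·(1−p)/p = 88.2/29.2 = 3.0205
(1−p)/p = 3.0205/4 = 0.7551  ⇒  p = 1/(1 + 0.7551) = 0.5698
Gs-20: 57.0%, Gs-22: 43.0%.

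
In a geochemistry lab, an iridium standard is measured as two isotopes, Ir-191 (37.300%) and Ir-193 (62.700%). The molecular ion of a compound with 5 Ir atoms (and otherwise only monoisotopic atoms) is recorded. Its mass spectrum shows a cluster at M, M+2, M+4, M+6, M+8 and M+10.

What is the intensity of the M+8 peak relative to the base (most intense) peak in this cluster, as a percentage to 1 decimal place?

Term probabilities: M 0.0072, M+2 0.0607, M+4 0.2040, M+6 0.3429, M+8 0.2882, M+10 0.0969. Base peak = M+6.
P(M+6) = C(5,3) × 0.37300^2 × 0.62700^3 = 10 × 0.139129 × 0.24649188 = 0.342942 (base)
P(M+8) = C(5,4) × 0.37300^1 × 0.62700^4 = 5 × 0.3730 × 0.15455041 = 0.288237
Relative intensity = 0.288237 / 0.342942 × 100 = 84.0

84.0%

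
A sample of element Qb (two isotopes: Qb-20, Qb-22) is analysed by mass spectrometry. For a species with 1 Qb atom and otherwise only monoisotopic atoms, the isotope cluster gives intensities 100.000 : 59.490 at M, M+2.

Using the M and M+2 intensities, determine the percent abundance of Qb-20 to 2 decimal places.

Let p = fractional abundance of Qb-20. I(M+2)/I(M) = [C(1,1)·p^0·(1−p)] / p^1 = 1·(1−p)/p = 59.490/100.000 = 0.5949
(1−p)/p = 0.5949/1 = 0.5949  ⇒  p = 1/(1 + 0.5949) = 0.6270
Qb-20: 62.70%, Qb-22: 37.30%.

62.70%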